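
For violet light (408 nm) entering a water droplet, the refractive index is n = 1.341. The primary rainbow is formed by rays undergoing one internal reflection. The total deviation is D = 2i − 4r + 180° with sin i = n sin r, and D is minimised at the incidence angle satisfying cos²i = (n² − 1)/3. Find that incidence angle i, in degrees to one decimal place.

cos²i = (1.341² − 1)/3 = (1.79828 − 1)/3 = 0.26609.
cos i = 0.51584, so i = 58.946°.

58.9°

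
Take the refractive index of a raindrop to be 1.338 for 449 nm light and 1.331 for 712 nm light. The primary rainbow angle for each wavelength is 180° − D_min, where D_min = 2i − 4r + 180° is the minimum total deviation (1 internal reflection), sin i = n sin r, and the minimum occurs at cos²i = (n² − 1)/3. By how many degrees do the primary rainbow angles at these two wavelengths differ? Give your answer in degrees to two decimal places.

At 449 nm (n = 1.338): cos²i = 0.26341 → i = 59.120°, r = 39.899°, D_min = 138.643°, rainbow angle = 41.357°.
At 712 nm (n = 1.331): cos²i = 0.25719 → i = 59.527°, r = 40.356°, D_min = 137.630°, rainbow angle = 42.370°.
Angular width = |41.357° − 42.370°| = 1.013°.

1.01°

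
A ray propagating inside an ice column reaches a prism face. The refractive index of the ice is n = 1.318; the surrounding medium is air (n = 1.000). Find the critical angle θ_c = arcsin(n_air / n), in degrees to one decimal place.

sin θ_c = n_air / n = 1.000 / 1.318 = 0.7587.
θ_c = arcsin(0.7587) = 49.35°.

49.4°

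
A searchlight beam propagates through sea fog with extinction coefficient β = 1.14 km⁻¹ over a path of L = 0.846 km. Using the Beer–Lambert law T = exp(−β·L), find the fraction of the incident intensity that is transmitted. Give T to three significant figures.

0.381

τ = β·L = 1.14 × 0.846 = 0.9644.
T = exp(−0.9644) = 0.3812.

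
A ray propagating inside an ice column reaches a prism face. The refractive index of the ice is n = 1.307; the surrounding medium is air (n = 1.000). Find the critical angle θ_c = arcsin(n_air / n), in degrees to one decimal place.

sin θ_c = n_air / n = 1.000 / 1.307 = 0.7651.
θ_c = arcsin(0.7651) = 49.92°.

49.9°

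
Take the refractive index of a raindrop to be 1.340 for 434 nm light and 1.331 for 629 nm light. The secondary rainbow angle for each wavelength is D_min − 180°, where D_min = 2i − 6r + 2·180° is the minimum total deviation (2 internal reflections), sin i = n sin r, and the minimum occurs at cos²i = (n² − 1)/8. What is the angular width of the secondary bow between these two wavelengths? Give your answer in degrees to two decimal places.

At 434 nm (n = 1.340): cos²i = 0.09945 → i = 71.618°, r = 45.088°, D_min = 232.709°, rainbow angle = 52.709°.
At 629 nm (n = 1.331): cos²i = 0.09645 → i = 71.907°, r = 45.575°, D_min = 230.365°, rainbow angle = 50.365°.
Angular width = |52.709° − 50.365°| = 2.344°.

2.34°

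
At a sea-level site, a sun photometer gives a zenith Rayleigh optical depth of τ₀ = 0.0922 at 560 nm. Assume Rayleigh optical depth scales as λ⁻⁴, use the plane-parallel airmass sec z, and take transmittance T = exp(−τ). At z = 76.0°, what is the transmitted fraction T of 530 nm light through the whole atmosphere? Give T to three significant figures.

0.622

sec 76.0° = 4.1336.
τ = 0.0922 × (560/530)⁴ × 4.1336 = 0.0922 × 1.2464 × 4.1336 = 0.4750.
T = exp(−0.4750) = 0.6219.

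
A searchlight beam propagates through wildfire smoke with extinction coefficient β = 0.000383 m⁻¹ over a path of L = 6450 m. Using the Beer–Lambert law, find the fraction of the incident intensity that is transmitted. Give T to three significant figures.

0.0846

τ = β·L = 0.000383 × 6450 = 2.4703.
T = exp(−2.4703) = 0.0846.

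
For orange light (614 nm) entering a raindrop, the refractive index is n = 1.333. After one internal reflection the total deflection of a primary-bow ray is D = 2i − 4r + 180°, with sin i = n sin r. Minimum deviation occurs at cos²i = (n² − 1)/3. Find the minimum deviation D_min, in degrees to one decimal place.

137.9°

cos²i = (1.77689 − 1)/3 = 0.25896; i = arccos(0.50888) = 59.410°.
sin r = sin 59.410°/1.333 = 0.64579; r = 40.225°.
D_min = 2·59.410° − 4·40.225° + 180° = 137.922°.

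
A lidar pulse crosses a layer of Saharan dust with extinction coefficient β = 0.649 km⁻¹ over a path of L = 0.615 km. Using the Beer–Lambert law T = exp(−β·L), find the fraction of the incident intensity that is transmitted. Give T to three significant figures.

τ = β·L = 0.649 × 0.615 = 0.3991.
T = exp(−0.3991) = 0.6709.

0.671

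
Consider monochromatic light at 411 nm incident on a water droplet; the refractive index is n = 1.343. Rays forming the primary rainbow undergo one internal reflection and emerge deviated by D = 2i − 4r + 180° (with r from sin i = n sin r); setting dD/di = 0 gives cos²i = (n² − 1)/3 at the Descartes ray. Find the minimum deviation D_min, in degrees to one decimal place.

cos²i = (1.80365 − 1)/3 = 0.26788; i = arccos(0.51757) = 58.830°.
sin r = sin 58.830°/1.343 = 0.63711; r = 39.577°.
D_min = 2·58.830° − 4·39.577° + 180° = 139.354°.

139.4°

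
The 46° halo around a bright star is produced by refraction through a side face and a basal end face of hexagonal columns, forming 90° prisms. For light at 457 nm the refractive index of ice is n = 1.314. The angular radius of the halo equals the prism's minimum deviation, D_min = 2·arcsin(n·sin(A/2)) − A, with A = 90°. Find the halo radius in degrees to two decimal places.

46.60°

n·sin(A/2) = 1.314 × sin 45° = 1.314 × 0.7071 = 0.9291.
D_min = 2·arcsin(0.9291) − 90° = 2 × 68.301° − 90° = 46.602°.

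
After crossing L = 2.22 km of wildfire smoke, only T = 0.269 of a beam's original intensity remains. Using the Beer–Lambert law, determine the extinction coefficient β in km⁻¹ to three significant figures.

Beer–Lambert: T = exp(−βL) ⇒ β = −ln(T)/L = −ln(0.269)/2.22 = 1.3130/2.22 = 0.5915 km⁻¹.

0.591 km⁻¹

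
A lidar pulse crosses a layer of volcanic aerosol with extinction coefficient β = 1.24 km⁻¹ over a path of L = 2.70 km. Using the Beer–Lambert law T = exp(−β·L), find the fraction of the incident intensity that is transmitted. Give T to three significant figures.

τ = β·L = 1.24 × 2.70 = 3.3480.
T = exp(−3.3480) = 0.0352.

0.0352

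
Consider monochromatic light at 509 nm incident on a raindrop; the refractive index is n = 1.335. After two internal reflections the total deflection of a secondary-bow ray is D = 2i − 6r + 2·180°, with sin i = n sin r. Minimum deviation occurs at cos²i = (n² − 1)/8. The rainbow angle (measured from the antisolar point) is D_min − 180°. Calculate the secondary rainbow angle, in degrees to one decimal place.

cos²i = (1.78222 − 1)/8 = 0.09778; i = arccos(0.31269) = 71.778°.
sin r = sin 71.778°/1.335 = 0.71150; r = 45.357°.
D_min = 2·71.778° − 6·45.357° + 360° = 231.414°.
Rainbow angle = D_min − 180° = 51.414°.

51.4°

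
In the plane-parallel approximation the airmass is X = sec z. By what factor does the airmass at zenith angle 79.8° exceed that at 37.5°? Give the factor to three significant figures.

4.48

X(79.8°)/X(37.5°) = sec 79.8° / sec 37.5° = cos 37.5° / cos 79.8° = 0.7934/0.1771 = 4.4801.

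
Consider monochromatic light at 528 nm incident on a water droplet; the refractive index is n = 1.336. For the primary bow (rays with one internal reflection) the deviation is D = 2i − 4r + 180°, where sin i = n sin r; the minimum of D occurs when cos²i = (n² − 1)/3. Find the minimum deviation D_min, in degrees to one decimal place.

cos²i = (1.78490 − 1)/3 = 0.26163; i = arccos(0.51150) = 59.236°.
sin r = sin 59.236°/1.336 = 0.64318; r = 40.029°.
D_min = 2·59.236° − 4·40.029° + 180° = 138.356°.

138.4°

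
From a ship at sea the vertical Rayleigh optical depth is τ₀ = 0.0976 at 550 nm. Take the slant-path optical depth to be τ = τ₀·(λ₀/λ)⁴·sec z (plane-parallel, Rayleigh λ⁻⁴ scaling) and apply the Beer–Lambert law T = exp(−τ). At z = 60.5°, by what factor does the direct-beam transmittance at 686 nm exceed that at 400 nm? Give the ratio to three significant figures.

Airmass: sec 60.5° = 2.0308.
τ(686 nm) = 0.0976 × (550/686)⁴ × 2.0308 = 0.0976 × 0.4132 × 2.0308 = 0.0819.
τ(400 nm) = 0.0976 × (550/400)⁴ × 2.0308 = 0.0976 × 3.5745 × 2.0308 = 0.7085.
T(686)/T(400) = exp(τ_B − τ_A) = exp(0.6266) = 1.8712.

1.87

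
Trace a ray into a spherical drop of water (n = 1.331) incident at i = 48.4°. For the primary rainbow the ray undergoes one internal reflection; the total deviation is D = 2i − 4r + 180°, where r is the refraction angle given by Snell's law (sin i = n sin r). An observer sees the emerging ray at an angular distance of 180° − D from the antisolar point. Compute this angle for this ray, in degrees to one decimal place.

sin r = sin 48.4° / 1.331 = 0.7478/1.331 = 0.5618; r = 34.18°.
D = 2·48.4° − 4·34.18° + 180° = 96.80° − 136.73° + 180° = 140.07°.
Angle from antisolar point = 180° − D = 39.93°.

39.9°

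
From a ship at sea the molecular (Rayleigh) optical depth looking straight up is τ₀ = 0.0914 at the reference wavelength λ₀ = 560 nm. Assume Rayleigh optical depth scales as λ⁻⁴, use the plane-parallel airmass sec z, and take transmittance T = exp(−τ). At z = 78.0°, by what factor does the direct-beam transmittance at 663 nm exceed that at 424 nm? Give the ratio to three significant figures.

3.05

Airmass: sec 78.0° = 4.8097.
τ(663 nm) = 0.0914 × (560/663)⁴ × 4.8097 = 0.0914 × 0.5090 × 4.8097 = 0.2238.
τ(424 nm) = 0.0914 × (560/424)⁴ × 4.8097 = 0.0914 × 3.0429 × 4.8097 = 1.3377.
T(663)/T(424) = exp(τ_B − τ_A) = exp(1.1139) = 3.0463.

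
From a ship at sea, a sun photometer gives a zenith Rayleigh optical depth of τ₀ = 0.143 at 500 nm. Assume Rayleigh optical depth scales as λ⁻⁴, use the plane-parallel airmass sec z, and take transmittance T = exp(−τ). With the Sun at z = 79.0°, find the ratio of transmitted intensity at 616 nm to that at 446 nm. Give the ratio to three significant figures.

Airmass: sec 79.0° = 5.2408.
τ(616 nm) = 0.143 × (500/616)⁴ × 5.2408 = 0.143 × 0.4341 × 5.2408 = 0.3253.
τ(446 nm) = 0.143 × (500/446)⁴ × 5.2408 = 0.143 × 1.5796 × 5.2408 = 1.1838.
T(616)/T(446) = exp(τ_B − τ_A) = exp(0.8585) = 2.3596.

2.36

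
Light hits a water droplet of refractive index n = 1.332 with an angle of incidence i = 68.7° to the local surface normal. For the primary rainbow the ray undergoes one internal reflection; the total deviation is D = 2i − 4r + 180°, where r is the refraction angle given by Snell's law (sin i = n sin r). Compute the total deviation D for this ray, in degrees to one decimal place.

139.9°

sin r = sin 68.7° / 1.332 = 0.9317/1.332 = 0.6995; r = 44.38°.
D = 2·68.7° − 4·44.38° + 180° = 137.40° − 177.54° + 180° = 139.86°.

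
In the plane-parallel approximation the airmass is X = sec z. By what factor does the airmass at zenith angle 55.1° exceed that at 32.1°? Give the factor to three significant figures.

X(55.1°)/X(32.1°) = sec 55.1° / sec 32.1° = cos 32.1° / cos 55.1° = 0.8471/0.5721 = 1.4806.

1.48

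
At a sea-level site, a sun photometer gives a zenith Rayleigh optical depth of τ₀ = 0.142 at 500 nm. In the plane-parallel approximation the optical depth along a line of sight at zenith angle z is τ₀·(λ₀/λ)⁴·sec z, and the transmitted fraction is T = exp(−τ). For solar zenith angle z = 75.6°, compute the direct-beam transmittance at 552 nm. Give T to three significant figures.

0.681

sec 75.6° = 4.0211.
τ = 0.142 × (500/552)⁴ × 4.0211 = 0.142 × 0.6732 × 4.0211 = 0.3844.
T = exp(−0.3844) = 0.6809.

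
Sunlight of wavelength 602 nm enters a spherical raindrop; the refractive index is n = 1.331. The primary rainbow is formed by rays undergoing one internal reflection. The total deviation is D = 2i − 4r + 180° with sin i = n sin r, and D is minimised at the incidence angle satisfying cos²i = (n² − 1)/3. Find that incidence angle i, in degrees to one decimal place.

59.5°

cos²i = (1.331² − 1)/3 = (1.77156 − 1)/3 = 0.25719.
cos i = 0.50714, so i = 59.527°.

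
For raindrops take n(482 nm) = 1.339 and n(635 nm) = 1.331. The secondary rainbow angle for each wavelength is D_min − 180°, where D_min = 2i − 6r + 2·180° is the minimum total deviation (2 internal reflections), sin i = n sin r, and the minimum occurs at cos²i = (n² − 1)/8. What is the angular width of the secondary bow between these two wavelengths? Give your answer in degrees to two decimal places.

At 482 nm (n = 1.339): cos²i = 0.09912 → i = 71.650°, r = 45.141°, D_min = 232.451°, rainbow angle = 52.451°.
At 635 nm (n = 1.331): cos²i = 0.09645 → i = 71.907°, r = 45.575°, D_min = 230.365°, rainbow angle = 50.365°.
Angular width = |52.451° − 50.365°| = 2.086°.

2.09°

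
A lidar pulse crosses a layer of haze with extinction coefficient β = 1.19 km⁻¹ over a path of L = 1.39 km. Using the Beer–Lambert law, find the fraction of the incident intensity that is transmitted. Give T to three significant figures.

0.191

τ = β·L = 1.19 × 1.39 = 1.6541.
T = exp(−1.6541) = 0.1913.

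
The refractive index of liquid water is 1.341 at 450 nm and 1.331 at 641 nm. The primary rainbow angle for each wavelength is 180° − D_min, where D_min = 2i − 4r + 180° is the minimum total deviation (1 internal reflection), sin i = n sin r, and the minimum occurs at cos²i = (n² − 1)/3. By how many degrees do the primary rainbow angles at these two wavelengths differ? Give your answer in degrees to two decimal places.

At 450 nm (n = 1.341): cos²i = 0.26609 → i = 58.946°, r = 39.705°, D_min = 139.071°, rainbow angle = 40.929°.
At 641 nm (n = 1.331): cos²i = 0.25719 → i = 59.527°, r = 40.356°, D_min = 137.630°, rainbow angle = 42.370°.
Angular width = |40.929° − 42.370°| = 1.441°.

1.44°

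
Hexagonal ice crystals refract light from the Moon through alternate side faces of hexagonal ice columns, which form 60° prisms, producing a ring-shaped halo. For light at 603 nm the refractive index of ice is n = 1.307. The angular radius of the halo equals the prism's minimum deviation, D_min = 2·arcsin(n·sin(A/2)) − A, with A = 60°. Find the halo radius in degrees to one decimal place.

n·sin(A/2) = 1.307 × sin 30° = 1.307 × 0.5000 = 0.6535.
D_min = 2·arcsin(0.6535) − 60° = 2 × 40.806° − 60° = 21.612°.

21.6°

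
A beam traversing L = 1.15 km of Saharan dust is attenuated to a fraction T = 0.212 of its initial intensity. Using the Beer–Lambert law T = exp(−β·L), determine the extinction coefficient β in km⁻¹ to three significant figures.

1.35 km⁻¹

Beer–Lambert: T = exp(−βL) ⇒ β = −ln(T)/L = −ln(0.212)/1.15 = 1.5512/1.15 = 1.349 km⁻¹.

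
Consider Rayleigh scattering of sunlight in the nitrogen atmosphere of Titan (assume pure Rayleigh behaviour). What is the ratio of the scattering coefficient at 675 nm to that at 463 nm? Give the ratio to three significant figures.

0.221

Rayleigh scattering ∝ λ⁻⁴, so the ratio of coefficients is the inverse fourth power of the wavelength ratio.
σ(675)/σ(463) = (463/675)⁴ = (0.6859)⁴ = 0.2214.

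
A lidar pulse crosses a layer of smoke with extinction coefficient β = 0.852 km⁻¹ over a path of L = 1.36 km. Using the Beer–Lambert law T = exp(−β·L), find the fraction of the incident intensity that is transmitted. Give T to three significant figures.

0.314

τ = β·L = 0.852 × 1.36 = 1.1587.
T = exp(−1.1587) = 0.3139.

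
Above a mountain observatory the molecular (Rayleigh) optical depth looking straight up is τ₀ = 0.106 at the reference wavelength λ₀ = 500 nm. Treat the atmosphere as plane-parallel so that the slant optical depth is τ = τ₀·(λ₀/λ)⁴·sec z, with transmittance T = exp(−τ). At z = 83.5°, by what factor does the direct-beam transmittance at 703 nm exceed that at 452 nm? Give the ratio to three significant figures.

Airmass: sec 83.5° = 8.8337.
τ(703 nm) = 0.106 × (500/703)⁴ × 8.8337 = 0.106 × 0.2559 × 8.8337 = 0.2396.
τ(452 nm) = 0.106 × (500/452)⁴ × 8.8337 = 0.106 × 1.4974 × 8.8337 = 1.4021.
T(703)/T(452) = exp(τ_B − τ_A) = exp(1.1625) = 3.1978.

3.20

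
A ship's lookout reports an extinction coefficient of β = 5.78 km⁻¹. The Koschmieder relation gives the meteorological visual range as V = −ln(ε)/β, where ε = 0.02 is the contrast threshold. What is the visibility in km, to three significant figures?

0.677 km

V = −ln(0.02) / 5.78 = 3.912 / 5.78 = 0.6768 km.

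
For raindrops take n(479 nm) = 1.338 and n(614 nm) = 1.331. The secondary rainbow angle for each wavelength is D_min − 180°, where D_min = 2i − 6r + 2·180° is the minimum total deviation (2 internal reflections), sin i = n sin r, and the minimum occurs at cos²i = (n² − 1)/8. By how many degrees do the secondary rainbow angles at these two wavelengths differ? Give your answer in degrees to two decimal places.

1.83°

At 479 nm (n = 1.338): cos²i = 0.09878 → i = 71.682°, r = 45.195°, D_min = 232.193°, rainbow angle = 52.193°.
At 614 nm (n = 1.331): cos²i = 0.09645 → i = 71.907°, r = 45.575°, D_min = 230.365°, rainbow angle = 50.365°.
Angular width = |52.193° − 50.365°| = 1.828°.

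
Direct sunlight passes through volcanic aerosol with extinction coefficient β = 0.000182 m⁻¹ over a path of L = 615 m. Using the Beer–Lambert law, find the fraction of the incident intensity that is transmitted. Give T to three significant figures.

0.894

τ = β·L = 0.000182 × 615 = 0.1119.
T = exp(−0.1119) = 0.8941.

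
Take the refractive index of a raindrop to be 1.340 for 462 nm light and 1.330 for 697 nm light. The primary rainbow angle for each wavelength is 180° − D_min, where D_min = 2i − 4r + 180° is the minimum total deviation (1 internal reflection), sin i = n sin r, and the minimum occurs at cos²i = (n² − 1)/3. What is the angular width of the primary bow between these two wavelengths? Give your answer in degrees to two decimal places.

At 462 nm (n = 1.340): cos²i = 0.26520 → i = 59.004°, r = 39.770°, D_min = 138.929°, rainbow angle = 41.071°.
At 697 nm (n = 1.330): cos²i = 0.25630 → i = 59.585°, r = 40.422°, D_min = 137.484°, rainbow angle = 42.516°.
Angular width = |41.071° − 42.516°| = 1.445°.

1.45°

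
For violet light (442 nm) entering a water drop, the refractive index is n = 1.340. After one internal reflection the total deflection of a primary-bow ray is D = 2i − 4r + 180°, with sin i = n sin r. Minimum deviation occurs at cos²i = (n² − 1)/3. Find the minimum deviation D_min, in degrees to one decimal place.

138.9°

cos²i = (1.79560 − 1)/3 = 0.26520; i = arccos(0.51498) = 59.004°.
sin r = sin 59.004°/1.340 = 0.63971; r = 39.770°.
D_min = 2·59.004° − 4·39.770° + 180° = 138.929°.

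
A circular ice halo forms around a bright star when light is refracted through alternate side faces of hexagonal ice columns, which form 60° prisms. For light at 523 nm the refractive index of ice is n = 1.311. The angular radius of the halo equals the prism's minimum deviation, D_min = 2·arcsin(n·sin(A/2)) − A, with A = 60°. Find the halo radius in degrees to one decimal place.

21.9°

n·sin(A/2) = 1.311 × sin 30° = 1.311 × 0.5000 = 0.6555.
D_min = 2·arcsin(0.6555) − 60° = 2 × 40.958° − 60° = 21.915°.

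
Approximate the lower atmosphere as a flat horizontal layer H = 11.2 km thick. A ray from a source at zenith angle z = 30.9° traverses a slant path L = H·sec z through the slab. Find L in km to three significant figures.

sec z = 1/cos 30.9° = 1.1654.
L = 11.2 × 1.1654 = 13.053 km.

13.1 km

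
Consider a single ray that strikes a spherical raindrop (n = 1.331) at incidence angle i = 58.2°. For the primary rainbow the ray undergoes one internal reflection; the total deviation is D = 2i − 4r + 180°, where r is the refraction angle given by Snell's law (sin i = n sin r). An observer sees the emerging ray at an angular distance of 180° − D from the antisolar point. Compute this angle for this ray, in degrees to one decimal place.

42.3°

sin r = sin 58.2° / 1.331 = 0.8499/1.331 = 0.6385; r = 39.68°.
D = 2·58.2° − 4·39.68° + 180° = 116.40° − 158.73° + 180° = 137.67°.
Angle from antisolar point = 180° − D = 42.33°.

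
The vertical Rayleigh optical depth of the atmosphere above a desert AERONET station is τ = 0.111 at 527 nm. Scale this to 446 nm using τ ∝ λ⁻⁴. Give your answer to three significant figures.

τ(446 nm) = τ(527 nm) × (527/446)⁴ = 0.111 × (1.1816)⁴ = 0.111 × 1.9494 = 0.2164.

0.216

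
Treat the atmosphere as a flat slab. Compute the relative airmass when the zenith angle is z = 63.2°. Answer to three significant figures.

X = sec z = 1/cos 63.2° = 1/0.4509 = 2.2179.

2.22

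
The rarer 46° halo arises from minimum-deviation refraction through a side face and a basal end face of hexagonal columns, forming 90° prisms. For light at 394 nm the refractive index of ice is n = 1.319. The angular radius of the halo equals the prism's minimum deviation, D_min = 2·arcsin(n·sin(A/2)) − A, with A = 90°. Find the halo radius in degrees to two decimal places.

47.71°

n·sin(A/2) = 1.319 × sin 45° = 1.319 × 0.7071 = 0.9327.
D_min = 2·arcsin(0.9327) − 90° = 2 × 68.856° − 90° = 47.711°.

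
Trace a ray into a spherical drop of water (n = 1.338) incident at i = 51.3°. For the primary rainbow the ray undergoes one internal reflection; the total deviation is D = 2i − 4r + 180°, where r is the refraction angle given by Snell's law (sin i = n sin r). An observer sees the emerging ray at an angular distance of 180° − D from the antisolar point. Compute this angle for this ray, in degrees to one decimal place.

40.1°

sin r = sin 51.3° / 1.338 = 0.7804/1.338 = 0.5833; r = 35.68°.
D = 2·51.3° − 4·35.68° + 180° = 102.60° − 142.73° + 180° = 139.87°.
Angle from antisolar point = 180° − D = 40.13°.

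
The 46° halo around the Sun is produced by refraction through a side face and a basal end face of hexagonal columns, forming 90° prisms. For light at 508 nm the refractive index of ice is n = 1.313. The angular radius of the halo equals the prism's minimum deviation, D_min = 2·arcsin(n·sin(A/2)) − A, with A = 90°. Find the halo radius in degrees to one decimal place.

46.4°

n·sin(A/2) = 1.313 × sin 45° = 1.313 × 0.7071 = 0.9284.
D_min = 2·arcsin(0.9284) − 90° = 2 × 68.192° − 90° = 46.383°.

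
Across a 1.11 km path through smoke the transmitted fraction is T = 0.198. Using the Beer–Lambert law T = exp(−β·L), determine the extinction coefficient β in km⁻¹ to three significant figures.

1.46 km⁻¹

Beer–Lambert: T = exp(−βL) ⇒ β = −ln(T)/L = −ln(0.198)/1.11 = 1.6195/1.11 = 1.459 km⁻¹.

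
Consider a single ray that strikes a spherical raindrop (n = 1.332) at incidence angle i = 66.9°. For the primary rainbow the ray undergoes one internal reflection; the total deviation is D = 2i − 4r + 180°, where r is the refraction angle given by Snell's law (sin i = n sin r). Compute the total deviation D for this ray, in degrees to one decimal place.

139.1°

sin r = sin 66.9° / 1.332 = 0.9198/1.332 = 0.6906; r = 43.67°.
D = 2·66.9° − 4·43.67° + 180° = 133.80° − 174.70° + 180° = 139.10°.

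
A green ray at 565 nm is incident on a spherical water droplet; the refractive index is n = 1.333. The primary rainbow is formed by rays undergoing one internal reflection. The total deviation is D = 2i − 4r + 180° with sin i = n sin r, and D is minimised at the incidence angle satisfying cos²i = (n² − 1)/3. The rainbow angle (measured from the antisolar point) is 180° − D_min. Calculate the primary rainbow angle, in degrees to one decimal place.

cos²i = (1.77689 − 1)/3 = 0.25896; i = arccos(0.50888) = 59.410°.
sin r = sin 59.410°/1.333 = 0.64579; r = 40.225°.
D_min = 2·59.410° − 4·40.225° + 180° = 137.922°.
Rainbow angle = 180° − D_min = 42.078°.

42.1°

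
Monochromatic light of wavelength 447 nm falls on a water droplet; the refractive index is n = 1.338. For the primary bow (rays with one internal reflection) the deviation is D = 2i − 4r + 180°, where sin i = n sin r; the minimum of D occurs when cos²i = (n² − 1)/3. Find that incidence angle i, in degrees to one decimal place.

cos²i = (1.338² − 1)/3 = (1.79024 − 1)/3 = 0.26341.
cos i = 0.51324, so i = 59.120°.

59.1°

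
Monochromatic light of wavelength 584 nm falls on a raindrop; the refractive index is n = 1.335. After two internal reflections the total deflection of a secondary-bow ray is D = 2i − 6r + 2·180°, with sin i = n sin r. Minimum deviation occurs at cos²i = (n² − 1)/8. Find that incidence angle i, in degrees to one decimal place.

cos²i = (1.335² − 1)/8 = (1.78222 − 1)/8 = 0.09778.
cos i = 0.31269, so i = 71.778°.

71.8°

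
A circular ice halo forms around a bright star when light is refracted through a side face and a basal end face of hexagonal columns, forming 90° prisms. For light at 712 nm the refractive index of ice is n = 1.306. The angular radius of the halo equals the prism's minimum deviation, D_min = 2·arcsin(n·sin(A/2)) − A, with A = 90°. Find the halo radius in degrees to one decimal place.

44.9°

n·sin(A/2) = 1.306 × sin 45° = 1.306 × 0.7071 = 0.9235.
D_min = 2·arcsin(0.9235) − 90° = 2 × 67.440° − 90° = 44.881°.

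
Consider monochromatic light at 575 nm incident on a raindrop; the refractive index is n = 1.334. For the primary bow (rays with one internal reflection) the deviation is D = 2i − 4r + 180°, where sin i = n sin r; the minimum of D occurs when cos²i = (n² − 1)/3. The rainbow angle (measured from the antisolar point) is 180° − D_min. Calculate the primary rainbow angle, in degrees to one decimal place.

cos²i = (1.77956 − 1)/3 = 0.25985; i = arccos(0.50976) = 59.352°.
sin r = sin 59.352°/1.334 = 0.64492; r = 40.159°.
D_min = 2·59.352° − 4·40.159° + 180° = 138.067°.
Rainbow angle = 180° − D_min = 41.933°.

41.9°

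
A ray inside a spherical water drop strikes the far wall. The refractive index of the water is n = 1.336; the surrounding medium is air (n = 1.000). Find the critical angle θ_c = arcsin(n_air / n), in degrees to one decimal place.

48.5°

sin θ_c = n_air / n = 1.000 / 1.336 = 0.7485.
θ_c = arcsin(0.7485) = 48.46°.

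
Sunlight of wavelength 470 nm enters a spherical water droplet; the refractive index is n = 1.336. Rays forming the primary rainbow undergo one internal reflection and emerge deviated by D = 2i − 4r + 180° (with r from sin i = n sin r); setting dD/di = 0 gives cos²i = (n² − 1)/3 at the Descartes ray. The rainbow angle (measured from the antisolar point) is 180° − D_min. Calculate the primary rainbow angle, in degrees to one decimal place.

41.6°

cos²i = (1.78490 − 1)/3 = 0.26163; i = arccos(0.51150) = 59.236°.
sin r = sin 59.236°/1.336 = 0.64318; r = 40.029°.
D_min = 2·59.236° − 4·40.029° + 180° = 138.356°.
Rainbow angle = 180° − D_min = 41.644°.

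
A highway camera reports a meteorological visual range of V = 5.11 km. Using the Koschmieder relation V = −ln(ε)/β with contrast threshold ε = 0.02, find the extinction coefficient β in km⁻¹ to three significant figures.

β = −ln(0.02) / V = 3.912 / 5.11 = 0.7656 km⁻¹.

0.766 km⁻¹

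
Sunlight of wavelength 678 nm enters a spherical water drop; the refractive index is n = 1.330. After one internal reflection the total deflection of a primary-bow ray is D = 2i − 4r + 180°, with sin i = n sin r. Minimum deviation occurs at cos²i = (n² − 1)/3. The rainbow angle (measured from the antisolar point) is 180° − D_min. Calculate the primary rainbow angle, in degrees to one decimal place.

42.5°

cos²i = (1.76890 − 1)/3 = 0.25630; i = arccos(0.50626) = 59.585°.
sin r = sin 59.585°/1.330 = 0.64841; r = 40.422°.
D_min = 2·59.585° − 4·40.422° + 180° = 137.484°.
Rainbow angle = 180° − D_min = 42.516°.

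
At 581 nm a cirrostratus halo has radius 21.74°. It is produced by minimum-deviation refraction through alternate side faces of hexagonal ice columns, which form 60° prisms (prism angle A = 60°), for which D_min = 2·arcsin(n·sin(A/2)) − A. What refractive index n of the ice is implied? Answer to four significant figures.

Rearranging: n = sin((D_min + A)/2) / sin(A/2).
(D_min + A)/2 = (21.74° + 60°)/2 = 40.870°.
n = sin 40.870° / sin 30° = 0.6543 / 0.5000 = 1.3087.

1.309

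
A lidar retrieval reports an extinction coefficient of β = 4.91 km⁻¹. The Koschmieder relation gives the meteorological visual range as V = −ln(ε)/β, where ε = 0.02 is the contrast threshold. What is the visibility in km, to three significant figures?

0.797 km

V = −ln(0.02) / 4.91 = 3.912 / 4.91 = 0.7967 km.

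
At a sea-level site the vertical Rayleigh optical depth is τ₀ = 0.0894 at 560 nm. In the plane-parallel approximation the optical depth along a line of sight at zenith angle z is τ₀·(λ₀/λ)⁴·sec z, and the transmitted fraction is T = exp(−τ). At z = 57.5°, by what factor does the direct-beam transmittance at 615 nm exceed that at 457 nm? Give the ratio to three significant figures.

1.30

Airmass: sec 57.5° = 1.8612.
τ(615 nm) = 0.0894 × (560/615)⁴ × 1.8612 = 0.0894 × 0.6875 × 1.8612 = 0.1144.
τ(457 nm) = 0.0894 × (560/457)⁴ × 1.8612 = 0.0894 × 2.2547 × 1.8612 = 0.3752.
T(615)/T(457) = exp(τ_B − τ_A) = exp(0.2608) = 1.2979.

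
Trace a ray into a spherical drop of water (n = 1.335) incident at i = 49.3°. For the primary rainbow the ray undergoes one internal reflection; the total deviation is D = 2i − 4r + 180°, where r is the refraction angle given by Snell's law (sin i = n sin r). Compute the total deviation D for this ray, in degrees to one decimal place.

140.2°

sin r = sin 49.3° / 1.335 = 0.7581/1.335 = 0.5679; r = 34.60°.
D = 2·49.3° − 4·34.60° + 180° = 98.60° − 138.41° + 180° = 140.19°.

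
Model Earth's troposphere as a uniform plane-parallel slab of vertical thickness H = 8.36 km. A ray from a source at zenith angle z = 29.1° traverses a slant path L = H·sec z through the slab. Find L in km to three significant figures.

9.57 km

sec z = 1/cos 29.1° = 1.1445.
L = 8.36 × 1.1445 = 9.568 km.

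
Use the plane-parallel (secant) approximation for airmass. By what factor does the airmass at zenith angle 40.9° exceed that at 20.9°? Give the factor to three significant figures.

1.24

X(40.9°)/X(20.9°) = sec 40.9° / sec 20.9° = cos 20.9° / cos 40.9° = 0.9342/0.7559 = 1.2360.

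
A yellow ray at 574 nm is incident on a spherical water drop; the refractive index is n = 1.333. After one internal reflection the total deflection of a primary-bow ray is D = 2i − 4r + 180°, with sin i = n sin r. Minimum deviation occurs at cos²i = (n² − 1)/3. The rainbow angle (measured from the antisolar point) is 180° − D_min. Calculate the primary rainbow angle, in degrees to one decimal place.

cos²i = (1.77689 − 1)/3 = 0.25896; i = arccos(0.50888) = 59.410°.
sin r = sin 59.410°/1.333 = 0.64579; r = 40.225°.
D_min = 2·59.410° − 4·40.225° + 180° = 137.922°.
Rainbow angle = 180° − D_min = 42.078°.

42.1°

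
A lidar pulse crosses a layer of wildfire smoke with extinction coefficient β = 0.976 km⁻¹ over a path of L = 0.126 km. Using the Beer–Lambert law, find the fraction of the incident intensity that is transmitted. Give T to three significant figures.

τ = β·L = 0.976 × 0.126 = 0.1230.
T = exp(−0.1230) = 0.8843.

0.884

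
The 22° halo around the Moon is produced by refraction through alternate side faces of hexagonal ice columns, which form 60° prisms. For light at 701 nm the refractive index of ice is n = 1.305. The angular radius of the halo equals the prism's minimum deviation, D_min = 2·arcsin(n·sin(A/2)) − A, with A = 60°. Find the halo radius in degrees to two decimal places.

21.46°

n·sin(A/2) = 1.305 × sin 30° = 1.305 × 0.5000 = 0.6525.
D_min = 2·arcsin(0.6525) − 60° = 2 × 40.730° − 60° = 21.461°.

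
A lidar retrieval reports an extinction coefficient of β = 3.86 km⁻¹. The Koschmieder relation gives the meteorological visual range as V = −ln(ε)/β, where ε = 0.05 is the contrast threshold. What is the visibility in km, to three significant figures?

V = −ln(0.05) / 3.86 = 2.996 / 3.86 = 0.7761 km.

0.776 km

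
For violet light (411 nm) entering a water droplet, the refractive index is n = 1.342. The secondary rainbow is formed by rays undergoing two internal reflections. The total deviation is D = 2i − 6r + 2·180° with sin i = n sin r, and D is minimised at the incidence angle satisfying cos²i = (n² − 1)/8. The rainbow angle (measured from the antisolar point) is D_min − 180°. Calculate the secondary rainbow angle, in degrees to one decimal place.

53.2°

cos²i = (1.80096 − 1)/8 = 0.10012; i = arccos(0.31642) = 71.554°.
sin r = sin 71.554°/1.342 = 0.70687; r = 44.981°.
D_min = 2·71.554° − 6·44.981° + 360° = 233.222°.
Rainbow angle = D_min − 180° = 53.222°.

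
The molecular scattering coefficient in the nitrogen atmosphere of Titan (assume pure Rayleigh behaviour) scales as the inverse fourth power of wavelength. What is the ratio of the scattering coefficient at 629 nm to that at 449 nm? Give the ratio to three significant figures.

Rayleigh scattering ∝ λ⁻⁴, so the ratio of coefficients is the inverse fourth power of the wavelength ratio.
σ(629)/σ(449) = (449/629)⁴ = (0.7138)⁴ = 0.2596.

0.260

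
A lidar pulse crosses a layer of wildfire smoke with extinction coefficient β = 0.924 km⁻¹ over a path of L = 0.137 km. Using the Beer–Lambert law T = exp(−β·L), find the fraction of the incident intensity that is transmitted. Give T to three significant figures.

τ = β·L = 0.924 × 0.137 = 0.1266.
T = exp(−0.1266) = 0.8811.

0.881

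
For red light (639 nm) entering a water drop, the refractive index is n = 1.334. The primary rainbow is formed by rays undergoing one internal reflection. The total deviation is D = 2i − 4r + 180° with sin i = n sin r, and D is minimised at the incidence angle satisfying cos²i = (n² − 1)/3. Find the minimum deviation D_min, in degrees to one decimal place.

cos²i = (1.77956 − 1)/3 = 0.25985; i = arccos(0.50976) = 59.352°.
sin r = sin 59.352°/1.334 = 0.64492; r = 40.159°.
D_min = 2·59.352° − 4·40.159° + 180° = 138.067°.

138.1°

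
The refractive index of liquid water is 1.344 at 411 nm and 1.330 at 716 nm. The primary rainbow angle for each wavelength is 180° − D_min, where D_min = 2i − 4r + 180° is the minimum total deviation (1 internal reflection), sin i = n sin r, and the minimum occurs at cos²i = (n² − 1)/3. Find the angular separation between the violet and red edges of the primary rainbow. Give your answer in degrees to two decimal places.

2.01°

At 411 nm (n = 1.344): cos²i = 0.26878 → i = 58.772°, r = 39.512°, D_min = 139.495°, rainbow angle = 40.505°.
At 716 nm (n = 1.330): cos²i = 0.25630 → i = 59.585°, r = 40.422°, D_min = 137.484°, rainbow angle = 42.516°.
Angular width = |40.505° − 42.516°| = 2.011°.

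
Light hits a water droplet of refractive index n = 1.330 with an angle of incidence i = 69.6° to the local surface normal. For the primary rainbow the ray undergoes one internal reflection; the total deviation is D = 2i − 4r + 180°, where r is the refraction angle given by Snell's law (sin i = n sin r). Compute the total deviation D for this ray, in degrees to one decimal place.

sin r = sin 69.6° / 1.330 = 0.9373/1.330 = 0.7047; r = 44.81°.
D = 2·69.6° − 4·44.81° + 180° = 139.20° − 179.23° + 180° = 139.97°.

140.0°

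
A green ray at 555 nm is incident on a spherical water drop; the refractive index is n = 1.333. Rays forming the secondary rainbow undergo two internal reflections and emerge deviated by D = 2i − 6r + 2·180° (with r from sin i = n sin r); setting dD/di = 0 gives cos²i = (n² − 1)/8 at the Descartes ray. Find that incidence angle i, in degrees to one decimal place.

71.8°

cos²i = (1.333² − 1)/8 = (1.77689 − 1)/8 = 0.09711.
cos i = 0.31163, so i = 71.843°.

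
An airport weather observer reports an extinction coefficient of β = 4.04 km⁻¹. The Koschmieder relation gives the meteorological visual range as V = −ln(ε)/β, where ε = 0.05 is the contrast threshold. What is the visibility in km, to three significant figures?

V = −ln(0.05) / 4.04 = 2.996 / 4.04 = 0.7415 km.

0.742 km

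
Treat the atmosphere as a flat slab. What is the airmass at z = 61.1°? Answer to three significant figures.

2.07

X = sec z = 1/cos 61.1° = 1/0.4833 = 2.0692.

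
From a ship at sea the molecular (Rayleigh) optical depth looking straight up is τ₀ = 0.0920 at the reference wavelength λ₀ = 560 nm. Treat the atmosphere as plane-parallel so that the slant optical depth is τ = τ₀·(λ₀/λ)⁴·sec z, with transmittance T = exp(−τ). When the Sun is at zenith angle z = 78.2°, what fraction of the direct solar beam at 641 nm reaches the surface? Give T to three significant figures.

0.769

sec 78.2° = 4.8901.
τ = 0.0920 × (560/641)⁴ × 4.8901 = 0.0920 × 0.5825 × 4.8901 = 0.2621.
T = exp(−0.2621) = 0.7695.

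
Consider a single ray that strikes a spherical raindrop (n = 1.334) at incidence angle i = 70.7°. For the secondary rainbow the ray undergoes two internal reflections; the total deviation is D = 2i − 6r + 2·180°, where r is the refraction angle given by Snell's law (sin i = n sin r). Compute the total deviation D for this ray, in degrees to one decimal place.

231.2°

sin r = sin 70.7° / 1.334 = 0.9438/1.334 = 0.7075; r = 45.03°.
D = 2·70.7° − 6·45.03° + 2·180° = 141.40° − 270.19° + 360° = 231.21°.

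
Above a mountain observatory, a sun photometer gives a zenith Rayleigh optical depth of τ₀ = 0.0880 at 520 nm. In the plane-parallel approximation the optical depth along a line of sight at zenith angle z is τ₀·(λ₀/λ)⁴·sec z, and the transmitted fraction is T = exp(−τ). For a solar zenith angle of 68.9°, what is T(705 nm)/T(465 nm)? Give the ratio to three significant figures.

1.36

Airmass: sec 68.9° = 2.7778.
τ(705 nm) = 0.0880 × (520/705)⁴ × 2.7778 = 0.0880 × 0.2960 × 2.7778 = 0.0724.
τ(465 nm) = 0.0880 × (520/465)⁴ × 2.7778 = 0.0880 × 1.5639 × 2.7778 = 0.3823.
T(705)/T(465) = exp(τ_B − τ_A) = exp(0.3099) = 1.3633.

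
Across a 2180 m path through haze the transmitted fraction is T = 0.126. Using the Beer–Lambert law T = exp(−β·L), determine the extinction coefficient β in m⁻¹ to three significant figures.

0.000950 m⁻¹

Beer–Lambert: T = exp(−βL) ⇒ β = −ln(T)/L = −ln(0.126)/2180 = 2.0715/2180 = 0.0009502 m⁻¹.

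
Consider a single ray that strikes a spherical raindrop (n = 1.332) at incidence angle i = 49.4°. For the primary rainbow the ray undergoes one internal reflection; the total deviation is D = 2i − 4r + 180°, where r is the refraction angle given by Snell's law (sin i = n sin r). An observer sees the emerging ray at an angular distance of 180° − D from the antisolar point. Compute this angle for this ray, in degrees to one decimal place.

40.2°

sin r = sin 49.4° / 1.332 = 0.7593/1.332 = 0.5700; r = 34.75°.
D = 2·49.4° − 4·34.75° + 180° = 98.80° − 139.01° + 180° = 139.79°.
Angle from antisolar point = 180° − D = 40.21°.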